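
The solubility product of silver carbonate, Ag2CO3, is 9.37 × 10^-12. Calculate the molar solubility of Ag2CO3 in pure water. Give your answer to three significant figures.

Ag2CO3(s) <=> 2 Ag^+(aq) + CO3^2-(aq)
Ksp = [Ag^+]^2[CO3^2-]
Let s = molar solubility. Then [Ag^+] = 2s and [CO3^2-] = s.
Ksp = (2s)^2s = 4s^3
Solving, s = (9.37 × 10^-12/4)^(1/3) = 1.33 × 10^-4 M

s ≈ 1.33e-4 M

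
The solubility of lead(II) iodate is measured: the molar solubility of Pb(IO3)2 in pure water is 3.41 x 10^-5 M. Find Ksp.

Pb(IO3)2(s) ⇌ Pb^2+(aq) + 2 IO3^-(aq)
With molar solubility s: [Pb^2+] = s, [IO3^-] = 2s.
Ksp = [Pb^2+][IO3^-]^2
So Ksp = s × (2s)^2 = 4s^3
Ksp = 4 × (3.41 × 10^-5)^3 = 1.59 x 10^-13

Ksp ≈ 1.59 × 10^-13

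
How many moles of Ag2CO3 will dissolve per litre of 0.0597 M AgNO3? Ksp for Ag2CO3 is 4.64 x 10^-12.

Ag2CO3(s) ⇌ 2 Ag^+ + CO3^2-
Ksp = [Ag^+]^2[CO3^2-]
If s mol/L dissolves here, [Ag^+] = 0.0597 + 2s ≈ 0.0597, [CO3^2-] = s (Ksp is small, so little additional dissolves).
Ksp ≈ (0.0597)^2 × s
s = 1.30 x 10^-9 M
Check: 2s = 2.6 × 10^-9 ≪ 0.0597, so the approximation is valid.

s = 1.30e-9 M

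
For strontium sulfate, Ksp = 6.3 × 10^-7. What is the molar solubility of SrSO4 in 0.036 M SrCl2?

s ≈ 1.8 × 10^-5 M

SrSO4(s) ⇌ Sr^2+(aq) + SO4^2-(aq)
Ksp = [Sr^2+][SO4^2-]
If s mol/L dissolves here, [Sr^2+] = 0.036 + s ≈ 0.036, [SO4^2-] = s (common-ion effect: Sr^2+ is already 0.036 M).
Ksp ≈ 0.036 × s
s = 1.8 × 10^-5 M
Check: s = 1.8 × 10^-5 ≪ 0.036, so the approximation is valid.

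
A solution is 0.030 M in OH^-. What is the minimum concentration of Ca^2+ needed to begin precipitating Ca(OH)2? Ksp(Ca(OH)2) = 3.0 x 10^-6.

Ca(OH)2(s) <=> Ca^2+(aq) + 2 OH^-(aq)
Ksp = [Ca^2+][OH^-]^2
Precipitation begins when Q = Ksp. With [OH^-] = 0.030 M:
3.0 x 10^-6 = (0.030)^2 × [Ca^2+]
[Ca^2+] = (3.0 x 10^-6 / 9.00 × 10^-4) = 3.3 × 10^-3 M

[Ca^2+] ≈ 3.3 × 10^-3 M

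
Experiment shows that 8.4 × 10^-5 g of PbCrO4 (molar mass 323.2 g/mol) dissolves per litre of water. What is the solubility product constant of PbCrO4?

Ksp ≈ 6.8e-14

Molar solubility s = (8.4 x 10^-5 g/L) / (323.2 g/mol) = 2.60 × 10^-7 M.
PbCrO4(s) ⇌ Pb^2+(aq) + CrO4^2-(aq)
For each mole of PbCrO4 that dissolves: [Pb^2+] = s, [CrO4^2-] = s.
Ksp = [Pb^2+][CrO4^2-]
Ksp = s^2
With s = 2.60 × 10^-7: Ksp = 6.8 × 10^-14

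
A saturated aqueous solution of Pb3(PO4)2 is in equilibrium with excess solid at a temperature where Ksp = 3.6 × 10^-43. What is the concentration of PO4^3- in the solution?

Pb3(PO4)2(s) ⇌ 3 Pb^2+(aq) + 2 PO4^3-(aq)
Ksp = [Pb^2+]^3[PO4^3-]^2
With molar solubility s: [Pb^2+] = 3s, [PO4^3-] = 2s.
Substituting: Ksp = (3s)^3(2s)^2 = 108s^5
s = (3.6 × 10^-43 / 108)^(1/5) = 1.27 x 10^-9 M
[PO4^3-] = 2s = 2.5 x 10^-9 M

[PO4^3-] = 2.5 × 10^-9 M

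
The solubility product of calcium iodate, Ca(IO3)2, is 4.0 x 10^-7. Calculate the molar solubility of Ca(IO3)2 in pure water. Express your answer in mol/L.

Ca(IO3)2(s) ⇌ Ca^2+ + 2 IO3^-
Ksp = [Ca^2+][IO3^-]^2
With molar solubility s: [Ca^2+] = s, [IO3^-] = 2s.
So Ksp = s × (2s)^2 = 4s^3
s^3 = 4.0 x 10^-7 / 4, so s = 4.6 × 10^-3 M

s ≈ 4.6e-3 M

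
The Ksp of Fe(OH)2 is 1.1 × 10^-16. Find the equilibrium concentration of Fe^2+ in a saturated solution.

Fe(OH)2(s) ⇌ Fe^2+(aq) + 2 OH^-(aq)
Ksp = [Fe^2+][OH^-]^2
With molar solubility s: [Fe^2+] = s, [OH^-] = 2s.
Ksp = s(2s)^2 = 4s^3
s^3 = 1.1 × 10^-16 / 4, so s = 3.02 x 10^-6 M
[Fe^2+] = s = 3.0 × 10^-6 M

[Fe^2+] = 3.0 x 10^-6 M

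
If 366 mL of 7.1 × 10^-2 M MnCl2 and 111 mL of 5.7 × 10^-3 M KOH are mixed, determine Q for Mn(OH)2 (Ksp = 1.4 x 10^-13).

Q ≈ 9.6 × 10^-8

Total volume = 366 + 111 = 477 mL.
[Mn^2+] = 7.1 × 10^-2 × (366/477) = 5.45 × 10^-2 M
[OH^-] = 5.7 × 10^-3 × (111/477) = 1.33 x 10^-3 M
Mn(OH)2(s) <=> Mn^2+ + 2 OH^-, so Q = [Mn^2+][OH^-]^2
Q = (5.45 × 10^-2)(1.33 × 10^-3)^2 = 9.6 × 10^-8
Q > Ksp, so Mn(OH)2 will precipitate.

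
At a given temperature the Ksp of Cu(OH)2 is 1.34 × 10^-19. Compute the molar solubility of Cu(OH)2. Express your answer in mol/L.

Cu(OH)2(s) ⇌ Cu^2+(aq) + 2 OH^-(aq)
Ksp = [Cu^2+][OH^-]^2
With molar solubility s: [Cu^2+] = s, [OH^-] = 2s.
So Ksp = s × (2s)^2 = 4s^3
s = (1.34 × 10^-19 / 4)^(1/3) = 3.22 x 10^-7 M

3.22 × 10^-7 M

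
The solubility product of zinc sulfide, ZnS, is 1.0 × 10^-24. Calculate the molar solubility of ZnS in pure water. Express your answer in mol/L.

s = 1.0 × 10^-12 M

ZnS(s) <=> Zn^2+(aq) + S^2-(aq)
Ksp = [Zn^2+][S^2-]
Let s = molar solubility. Then [Zn^2+] = s and [S^2-] = s.
Ksp = (s)(s) = s^2
s = (1.0 × 10^-24)^(1/2) = 1.0 × 10^-12 M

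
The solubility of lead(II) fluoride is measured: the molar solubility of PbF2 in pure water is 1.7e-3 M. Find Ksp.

PbF2(s) ⇌ Pb^2+ + 2 F^-
For each mole of PbF2 that dissolves: [Pb^2+] = s, [F^-] = 2s.
Ksp = [Pb^2+][F^-]^2
Substituting: Ksp = s(2s)^2 = 4s^3
With s = 1.7 x 10^-3: Ksp = 2.0 x 10^-8

Ksp ≈ 2.0 x 10^-8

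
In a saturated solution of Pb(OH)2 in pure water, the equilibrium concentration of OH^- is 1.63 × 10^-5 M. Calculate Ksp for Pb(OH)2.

Pb(OH)2(s) <=> Pb^2+(aq) + 2 OH^-(aq)
Stoichiometry gives [Pb^2+] = (1/2)[OH^-] = 8.150 x 10^-6 M.
Ksp = [Pb^2+][OH^-]^2
Ksp = 8.150 x 10^-6 × (1.63 × 10^-5)^2 = 2.17 x 10^-15

Ksp ≈ 2.17e-15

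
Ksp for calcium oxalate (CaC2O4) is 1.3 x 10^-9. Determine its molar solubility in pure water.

CaC2O4(s) ⇌ Ca^2+ + C2O4^2-
Ksp = [Ca^2+][C2O4^2-]
For each mole of CaC2O4 that dissolves: [Ca^2+] = s, [C2O4^2-] = s.
Ksp = (s)(s) = s^2
s = √(1.3 x 10^-9) = 3.6 × 10^-5 M

3.6e-5 M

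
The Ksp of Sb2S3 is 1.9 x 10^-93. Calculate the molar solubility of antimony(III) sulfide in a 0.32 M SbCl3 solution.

Sb2S3(s) <=> 2 Sb^3+(aq) + 3 S^2-(aq)
Ksp = [Sb^3+]^2[S^2-]^3
If s mol/L dissolves here, [Sb^3+] = 0.32 + 2s ≈ 0.32, [S^2-] = 3s (common-ion effect: Sb^3+ is already 0.32 M).
Ksp ≈ (0.32)^2 × (3s)^3
s = 8.8 × 10^-32 M
Check: 2s = 1.8 x 10^-31 ≪ 0.32, so the approximation is valid.

8.8 x 10^-32 M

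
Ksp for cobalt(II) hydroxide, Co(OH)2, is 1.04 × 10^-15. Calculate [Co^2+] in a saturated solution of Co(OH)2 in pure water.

Co(OH)2(s) ⇌ Co^2+(aq) + 2 OH^-(aq)
Ksp = [Co^2+][OH^-]^2
If s mol/L of Co(OH)2 dissolves, [Co^2+] = s and [OH^-] = 2s.
Substituting: Ksp = s(2s)^2 = 4s^3
Solving, s = (1.04 × 10^-15/4)^(1/3) = 6.383 × 10^-6 M
[Co^2+] = s = 6.38 x 10^-6 M

6.38e-6 M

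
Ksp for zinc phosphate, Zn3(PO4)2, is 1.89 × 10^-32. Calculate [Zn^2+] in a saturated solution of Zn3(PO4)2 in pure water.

[Zn^2+] ≈ 5.32 × 10^-7 M

Zn3(PO4)2(s) ⇌ 3 Zn^2+ + 2 PO4^3-
Ksp = [Zn^2+]^3[PO4^3-]^2
Let s = molar solubility. Then [Zn^2+] = 3s and [PO4^3-] = 2s.
So Ksp = (3s)^3 × (2s)^2 = 108s^5
s^5 = 1.89 × 10^-32 / 108, so s = 1.773 × 10^-7 M
[Zn^2+] = 3s = 5.32 × 10^-7 M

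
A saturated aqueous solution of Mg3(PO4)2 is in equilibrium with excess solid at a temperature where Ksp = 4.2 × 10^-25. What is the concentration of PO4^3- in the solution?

[PO4^3-] = 1.0 × 10^-5 M

Mg3(PO4)2(s) ⇌ 3 Mg^2+ + 2 PO4^3-
Ksp = [Mg^2+]^3[PO4^3-]^2
Let s = molar solubility. Then [Mg^2+] = 3s and [PO4^3-] = 2s.
Substituting: Ksp = (3s)^3(2s)^2 = 108s^5
s^5 = 4.2 × 10^-25 / 108, so s = 5.22 x 10^-6 M
[PO4^3-] = 2s = 1.0 × 10^-5 M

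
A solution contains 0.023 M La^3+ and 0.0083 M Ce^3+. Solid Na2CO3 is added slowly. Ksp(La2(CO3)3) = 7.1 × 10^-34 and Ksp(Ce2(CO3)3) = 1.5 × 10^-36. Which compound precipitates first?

Each salt begins to precipitate when Q = Ksp, i.e. when [CO3^2-] reaches its threshold.
For La2(CO3)3: 7.1 × 10^-34 = (0.023)^2 × [CO3^2-]^3  ⇒  [CO3^2-] = 1.1 × 10^-10 M.
For Ce2(CO3)3: 1.5 × 10^-36 = (0.0083)^2 × [CO3^2-]^3  ⇒  [CO3^2-] = 2.8 × 10^-11 M.
The salt with the lower threshold [CO3^2-] precipitates first: Ce2(CO3)3.

Ce2(CO3)3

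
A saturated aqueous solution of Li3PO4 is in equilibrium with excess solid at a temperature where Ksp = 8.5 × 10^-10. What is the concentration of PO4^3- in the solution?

Li3PO4(s) ⇌ 3 Li^+ + PO4^3-
Ksp = [Li^+]^3[PO4^3-]
Let s = molar solubility. Then [Li^+] = 3s and [PO4^3-] = s.
So Ksp = (3s)^3 × s = 27s^4
s^4 = 8.5 × 10^-10 / 27, so s = 2.37 × 10^-3 M
[PO4^3-] = s = 2.4 × 10^-3 M

[PO4^3-] ≈ 2.4e-3 M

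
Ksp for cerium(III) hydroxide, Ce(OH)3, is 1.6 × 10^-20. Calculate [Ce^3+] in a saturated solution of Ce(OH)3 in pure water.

[Ce^3+] = 4.9 × 10^-6 M

Ce(OH)3(s) ⇌ Ce^3+(aq) + 3 OH^-(aq)
Ksp = [Ce^3+][OH^-]^3
If s mol/L of Ce(OH)3 dissolves, [Ce^3+] = s and [OH^-] = 3s.
Substituting: Ksp = s(3s)^3 = 27s^4
s^4 = 1.6 × 10^-20 / 27, so s = 4.93 x 10^-6 M
[Ce^3+] = s = 4.9 × 10^-6 M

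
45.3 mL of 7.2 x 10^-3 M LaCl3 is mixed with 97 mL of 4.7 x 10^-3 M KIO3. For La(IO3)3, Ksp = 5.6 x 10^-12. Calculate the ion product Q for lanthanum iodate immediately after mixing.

Q = 7.5e-11

Total volume = 45.3 + 97 = 142.3 mL.
[La^3+] = 7.2 x 10^-3 × (45.3/142.3) = 2.29 × 10^-3 M
[IO3^-] = 4.7 × 10^-3 × (97/142.3) = 3.20 × 10^-3 M
La(IO3)3(s) <=> La^3+ + 3 IO3^-, so Q = [La^3+][IO3^-]^3
Q = (2.29 × 10^-3)(3.20 × 10^-3)^3 = 7.5 × 10^-11
Q > Ksp, so La(IO3)3 will precipitate.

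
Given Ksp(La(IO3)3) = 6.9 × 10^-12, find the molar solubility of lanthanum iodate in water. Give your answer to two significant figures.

7.1e-4 M

La(IO3)3(s) ⇌ La^3+(aq) + 3 IO3^-(aq)
Ksp = [La^3+][IO3^-]^3
For each mole of La(IO3)3 that dissolves: [La^3+] = s, [IO3^-] = 3s.
So Ksp = s × (3s)^3 = 27s^4
s^4 = 6.9 × 10^-12 / 27, so s = 7.1 × 10^-4 M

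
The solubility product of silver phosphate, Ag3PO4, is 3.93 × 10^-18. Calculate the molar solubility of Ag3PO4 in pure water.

s ≈ 1.95e-5 M

Ag3PO4(s) ⇌ 3 Ag^+(aq) + PO4^3-(aq)
Ksp = [Ag^+]^3[PO4^3-]
For each mole of Ag3PO4 that dissolves: [Ag^+] = 3s, [PO4^3-] = s.
Ksp = (3s)^3s = 27s^4
s = (3.93 × 10^-18 / 27)^(1/4) = 1.95 x 10^-5 M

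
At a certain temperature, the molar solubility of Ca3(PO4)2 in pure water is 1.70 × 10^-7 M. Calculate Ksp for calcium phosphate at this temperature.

Ca3(PO4)2(s) ⇌ 3 Ca^2+ + 2 PO4^3-
Let s = molar solubility. Then [Ca^2+] = 3s and [PO4^3-] = 2s.
Ksp = [Ca^2+]^3[PO4^3-]^2
Substituting: Ksp = (3s)^3(2s)^2 = 108s^5
With s = 1.70 x 10^-7: Ksp = 1.53 × 10^-32

1.53e-32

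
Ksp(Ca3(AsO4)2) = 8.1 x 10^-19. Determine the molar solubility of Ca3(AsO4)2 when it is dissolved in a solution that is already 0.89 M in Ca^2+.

Ca3(AsO4)2(s) ⇌ 3 Ca^2+ + 2 AsO4^3-
Ksp = [Ca^2+]^3[AsO4^3-]^2
Let s be the molar solubility in this solution. [Ca^2+] = 0.89 + 3s ≈ 0.89, [AsO4^3-] = 2s (Ksp is small, so little additional dissolves).
Ksp ≈ (0.89)^3 × (2s)^2
s = 5.4 × 10^-10 M
Check: 3s = 1.6 x 10^-9 ≪ 0.89, so the approximation is valid.

5.4e-10 M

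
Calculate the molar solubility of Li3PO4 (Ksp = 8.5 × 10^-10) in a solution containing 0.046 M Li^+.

s = 8.7 x 10^-6 M

Li3PO4(s) <=> 3 Li^+(aq) + PO4^3-(aq)
Ksp = [Li^+]^3[PO4^3-]
If s mol/L dissolves here, [Li^+] = 0.046 + 3s ≈ 0.046, [PO4^3-] = s (since the Li^+ already present dominates).
Ksp ≈ (0.046)^3 × s
s = 8.7 x 10^-6 M
Check: 3s = 2.6 × 10^-5 ≪ 0.046, so the approximation is valid.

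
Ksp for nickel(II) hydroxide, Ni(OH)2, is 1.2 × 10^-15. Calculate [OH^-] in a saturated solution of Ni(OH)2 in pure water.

[OH^-] = 1.3 × 10^-5 M

Ni(OH)2(s) <=> Ni^2+(aq) + 2 OH^-(aq)
Ksp = [Ni^2+][OH^-]^2
For each mole of Ni(OH)2 that dissolves: [Ni^2+] = s, [OH^-] = 2s.
Substituting: Ksp = s(2s)^2 = 4s^3
s = (1.2 × 10^-15 / 4)^(1/3) = 6.69 x 10^-6 M
[OH^-] = 2s = 1.3 x 10^-5 M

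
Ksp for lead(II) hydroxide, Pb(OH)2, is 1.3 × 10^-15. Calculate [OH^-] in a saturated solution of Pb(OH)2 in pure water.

Pb(OH)2(s) <=> Pb^2+ + 2 OH^-
Ksp = [Pb^2+][OH^-]^2
Let s = molar solubility. Then [Pb^2+] = s and [OH^-] = 2s.
Ksp = s(2s)^2 = 4s^3
Solving, s = (1.3 × 10^-15/4)^(1/3) = 6.88 x 10^-6 M
[OH^-] = 2s = 1.4 × 10^-5 M

[OH^-] ≈ 1.4e-5 M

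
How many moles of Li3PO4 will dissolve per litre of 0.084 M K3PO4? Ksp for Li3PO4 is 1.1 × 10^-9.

7.9e-4 M

Li3PO4(s) ⇌ 3 Li^+(aq) + PO4^3-(aq)
Ksp = [Li^+]^3[PO4^3-]
Let s be the molar solubility in this solution. [Li^+] = 3s, [PO4^3-] = 0.084 + s ≈ 0.084 (since PO4^3- from K3PO4 dominates).
Ksp ≈ (3s)^3 × 0.084
s = 7.9 × 10^-4 M
Check: s = 7.9 x 10^-4 ≪ 0.084, so the approximation is valid.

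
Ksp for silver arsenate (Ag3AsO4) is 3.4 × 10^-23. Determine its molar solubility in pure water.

Ag3AsO4(s) ⇌ 3 Ag^+ + AsO4^3-
Ksp = [Ag^+]^3[AsO4^3-]
If s mol/L of Ag3AsO4 dissolves, [Ag^+] = 3s and [AsO4^3-] = s.
Substituting: Ksp = (3s)^3s = 27s^4
s = (3.4 × 10^-23 / 27)^(1/4) = 1.1 × 10^-6 M

s ≈ 1.1 × 10^-6 M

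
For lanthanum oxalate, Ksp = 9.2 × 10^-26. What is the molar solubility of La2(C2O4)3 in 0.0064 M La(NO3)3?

La2(C2O4)3(s) ⇌ 2 La^3+(aq) + 3 C2O4^2-(aq)
Ksp = [La^3+]^2[C2O4^2-]^3
If s mol/L dissolves here, [La^3+] = 0.0064 + 2s ≈ 0.0064, [C2O4^2-] = 3s (Ksp is small, so little additional dissolves).
Ksp ≈ (0.0064)^2 × (3s)^3
s = 4.4 × 10^-8 M
Check: 2s = 8.7 × 10^-8 ≪ 0.0064, so the approximation is valid.

4.4 x 10^-8 M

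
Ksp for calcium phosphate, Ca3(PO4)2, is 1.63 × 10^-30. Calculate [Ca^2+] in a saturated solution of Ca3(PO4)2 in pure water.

Ca3(PO4)2(s) ⇌ 3 Ca^2+ + 2 PO4^3-
Ksp = [Ca^2+]^3[PO4^3-]^2
For each mole of Ca3(PO4)2 that dissolves: [Ca^2+] = 3s, [PO4^3-] = 2s.
So Ksp = (3s)^3 × (2s)^2 = 108s^5
s^5 = 1.63 × 10^-30 / 108, so s = 4.323 × 10^-7 M
[Ca^2+] = 3s = 1.30 × 10^-6 M

[Ca^2+] ≈ 1.30 x 10^-6 M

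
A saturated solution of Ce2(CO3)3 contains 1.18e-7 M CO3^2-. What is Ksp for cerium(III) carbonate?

Ce2(CO3)3(s) ⇌ 2 Ce^3+(aq) + 3 CO3^2-(aq)
Stoichiometry gives [Ce^3+] = (2/3)[CO3^2-] = 7.867 × 10^-8 M.
Ksp = [Ce^3+]^2[CO3^2-]^3
Ksp = (7.867 × 10^-8)^2 × (1.18 × 10^-7)^3 = 1.02 × 10^-35

1.02 × 10^-35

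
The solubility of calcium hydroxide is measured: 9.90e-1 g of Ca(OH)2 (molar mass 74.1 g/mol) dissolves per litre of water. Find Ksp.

Molar solubility s = (9.90 × 10^-1 g/L) / (74.1 g/mol) = 1.336 × 10^-2 M.
Ca(OH)2(s) ⇌ Ca^2+(aq) + 2 OH^-(aq)
With molar solubility s: [Ca^2+] = s, [OH^-] = 2s.
Ksp = [Ca^2+][OH^-]^2
Substituting: Ksp = s(2s)^2 = 4s^3
With s = 1.336 x 10^-2: Ksp = 9.54 × 10^-6

Ksp ≈ 9.54e-6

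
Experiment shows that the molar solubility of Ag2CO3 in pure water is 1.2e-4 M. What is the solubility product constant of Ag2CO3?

Ksp = 6.9 x 10^-12

Ag2CO3(s) <=> 2 Ag^+ + CO3^2-
If s mol/L of Ag2CO3 dissolves, [Ag^+] = 2s and [CO3^2-] = s.
Ksp = [Ag^+]^2[CO3^2-]
So Ksp = (2s)^2 × s = 4s^3
With s = 1.2 x 10^-4: Ksp = 6.9 × 10^-12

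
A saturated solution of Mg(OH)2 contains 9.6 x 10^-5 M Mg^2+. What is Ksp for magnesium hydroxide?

Ksp ≈ 3.5 × 10^-12

Mg(OH)2(s) ⇌ Mg^2+(aq) + 2 OH^-(aq)
Stoichiometry gives [OH^-] = (2/1)[Mg^2+] = 1.92 x 10^-4 M.
Ksp = [Mg^2+][OH^-]^2
Ksp = 9.6 x 10^-5 × (1.92 x 10^-4)^2 = 3.5 × 10^-12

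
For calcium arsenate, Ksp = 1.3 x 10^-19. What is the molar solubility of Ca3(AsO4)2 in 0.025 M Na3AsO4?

s = 2.0e-6 M

Ca3(AsO4)2(s) ⇌ 3 Ca^2+(aq) + 2 AsO4^3-(aq)
Ksp = [Ca^2+]^3[AsO4^3-]^2
Let s = moles of Ca3(AsO4)2 that dissolve per litre. [Ca^2+] = 3s, [AsO4^3-] = 0.025 + 2s ≈ 0.025 (common-ion effect: AsO4^3- is already 0.025 M).
Ksp ≈ (3s)^3 × (0.025)^2
s = 2.0 x 10^-6 M
Check: 2s = 3.9 × 10^-6 ≪ 0.025, so the approximation is valid.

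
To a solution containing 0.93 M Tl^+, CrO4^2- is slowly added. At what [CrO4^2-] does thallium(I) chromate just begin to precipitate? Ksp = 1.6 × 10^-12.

[CrO4^2-] ≈ 1.8 × 10^-12 M

Tl2CrO4(s) ⇌ 2 Tl^+(aq) + CrO4^2-(aq)
Ksp = [Tl^+]^2[CrO4^2-]
Precipitation begins when Q = Ksp. With [Tl^+] = 0.93 M:
1.6 × 10^-12 = (0.93)^2 × [CrO4^2-]
[CrO4^2-] = (1.6 × 10^-12 / 8.65 × 10^-1) = 1.8 × 10^-12 M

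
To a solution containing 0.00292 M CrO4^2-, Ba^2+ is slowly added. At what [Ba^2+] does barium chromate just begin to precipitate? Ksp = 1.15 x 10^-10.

BaCrO4(s) ⇌ Ba^2+(aq) + CrO4^2-(aq)
Ksp = [Ba^2+][CrO4^2-]
Precipitation begins when Q = Ksp. With [CrO4^2-] = 0.00292 M:
1.15 x 10^-10 = (0.00292) × [Ba^2+]
[Ba^2+] = (1.15 x 10^-10 / 2.92 × 10^-3) = 3.94 × 10^-8 M

[Ba^2+] = 3.94 × 10^-8 M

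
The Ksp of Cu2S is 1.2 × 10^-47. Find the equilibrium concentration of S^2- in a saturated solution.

[S^2-] ≈ 1.4e-16 M

Cu2S(s) <=> 2 Cu^+(aq) + S^2-(aq)
Ksp = [Cu^+]^2[S^2-]
If s mol/L of Cu2S dissolves, [Cu^+] = 2s and [S^2-] = s.
Ksp = (2s)^2s = 4s^3
s = (1.2 × 10^-47 / 4)^(1/3) = 1.44 x 10^-16 M
[S^2-] = s = 1.4 × 10^-16 M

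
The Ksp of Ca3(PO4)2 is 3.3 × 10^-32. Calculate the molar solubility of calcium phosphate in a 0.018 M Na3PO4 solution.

s ≈ 1.6 x 10^-10 M

Ca3(PO4)2(s) ⇌ 3 Ca^2+ + 2 PO4^3-
Ksp = [Ca^2+]^3[PO4^3-]^2
Let s be the molar solubility in this solution. [Ca^2+] = 3s, [PO4^3-] = 0.018 + 2s ≈ 0.018 (common-ion effect: PO4^3- is already 0.018 M).
Ksp ≈ (3s)^3 × (0.018)^2
s = 1.6 × 10^-10 M
Check: 2s = 3.1 x 10^-10 ≪ 0.018, so the approximation is valid.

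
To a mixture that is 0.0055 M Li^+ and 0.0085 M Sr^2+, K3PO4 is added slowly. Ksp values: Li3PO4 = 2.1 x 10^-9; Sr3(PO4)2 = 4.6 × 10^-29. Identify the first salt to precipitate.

Each salt begins to precipitate when Q = Ksp, i.e. when [PO4^3-] reaches its threshold.
For Li3PO4: 2.1 x 10^-9 = (0.0055)^3 × [PO4^3-]  ⇒  [PO4^3-] = 1.3 × 10^-2 M.
For Sr3(PO4)2: 4.6 × 10^-29 = (0.0085)^3 × [PO4^3-]^2  ⇒  [PO4^3-] = 8.7 × 10^-12 M.
The salt with the lower threshold [PO4^3-] precipitates first: Sr3(PO4)2.

Sr3(PO4)2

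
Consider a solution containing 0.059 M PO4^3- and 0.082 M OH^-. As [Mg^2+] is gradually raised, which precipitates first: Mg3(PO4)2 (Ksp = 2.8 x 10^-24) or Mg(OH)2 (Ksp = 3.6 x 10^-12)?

Mg(OH)2

Precipitation of each salt starts when its ion product equals its Ksp.
For Mg3(PO4)2: 2.8 x 10^-24 = (0.059)^2 × [Mg^2+]^3  ⇒  [Mg^2+] = 9.3 × 10^-8 M.
For Mg(OH)2: 3.6 x 10^-12 = (0.082)^2 × [Mg^2+]  ⇒  [Mg^2+] = 5.4 x 10^-10 M.
The salt with the lower threshold [Mg^2+] precipitates first: Mg(OH)2.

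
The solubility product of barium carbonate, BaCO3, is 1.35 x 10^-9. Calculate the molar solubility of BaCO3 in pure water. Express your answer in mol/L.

s = 3.67e-5 M

BaCO3(s) <=> Ba^2+ + CO3^2-
Ksp = [Ba^2+][CO3^2-]
With molar solubility s: [Ba^2+] = s, [CO3^2-] = s.
Ksp = (s)(s) = s^2
s = (1.35 x 10^-9)^(1/2) = 3.67 × 10^-5 M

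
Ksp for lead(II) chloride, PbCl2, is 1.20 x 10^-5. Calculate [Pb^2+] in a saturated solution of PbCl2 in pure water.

PbCl2(s) ⇌ Pb^2+ + 2 Cl^-
Ksp = [Pb^2+][Cl^-]^2
Let s = molar solubility. Then [Pb^2+] = s and [Cl^-] = 2s.
Substituting: Ksp = s(2s)^2 = 4s^3
Solving, s = (1.20 x 10^-5/4)^(1/3) = 1.442 × 10^-2 M
[Pb^2+] = s = 1.44 × 10^-2 M

0.0144 M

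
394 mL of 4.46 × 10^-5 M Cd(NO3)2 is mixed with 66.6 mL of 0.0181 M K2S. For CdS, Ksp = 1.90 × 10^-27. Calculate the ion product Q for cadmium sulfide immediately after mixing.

Q = 9.98e-8

Total volume = 394 + 66.6 = 460.6 mL.
[Cd^2+] = 4.46 x 10^-5 × (394/460.6) = 3.815 x 10^-5 M
[S^2-] = 1.81 × 10^-2 × (66.6/460.6) = 2.617 x 10^-3 M
CdS(s) ⇌ Cd^2+(aq) + S^2-(aq), so Q = [Cd^2+][S^2-]
Q = (3.815 × 10^-5)(2.617 x 10^-3) = 9.98 × 10^-8
Q > Ksp, so CdS will precipitate.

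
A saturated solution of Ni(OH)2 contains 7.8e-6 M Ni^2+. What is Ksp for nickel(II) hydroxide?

1.9 × 10^-15

Ni(OH)2(s) ⇌ Ni^2+(aq) + 2 OH^-(aq)
Stoichiometry gives [OH^-] = (2/1)[Ni^2+] = 1.56 x 10^-5 M.
Ksp = [Ni^2+][OH^-]^2
Ksp = 7.8 x 10^-6 × (1.56 x 10^-5)^2 = 1.9 × 10^-15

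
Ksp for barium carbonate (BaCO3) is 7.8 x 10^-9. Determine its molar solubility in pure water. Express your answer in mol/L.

8.8 × 10^-5 M

BaCO3(s) <=> Ba^2+ + CO3^2-
Ksp = [Ba^2+][CO3^2-]
For each mole of BaCO3 that dissolves: [Ba^2+] = s, [CO3^2-] = s.
Ksp = (s)(s) = s^2
s = √(7.8 x 10^-9) = 8.8 x 10^-5 M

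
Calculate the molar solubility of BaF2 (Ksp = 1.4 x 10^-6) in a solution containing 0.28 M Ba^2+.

s ≈ 1.1 x 10^-3 M

BaF2(s) ⇌ Ba^2+(aq) + 2 F^-(aq)
Ksp = [Ba^2+][F^-]^2
If s mol/L dissolves here, [Ba^2+] = 0.28 + s ≈ 0.28, [F^-] = 2s (Ksp is small, so little additional dissolves).
Ksp ≈ 0.28 × (2s)^2
s = 1.1 × 10^-3 M
Check: s = 1.1 × 10^-3 ≪ 0.28, so the approximation is valid.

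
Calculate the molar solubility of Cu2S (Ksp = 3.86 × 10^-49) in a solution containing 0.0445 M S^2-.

Cu2S(s) <=> 2 Cu^+(aq) + S^2-(aq)
Ksp = [Cu^+]^2[S^2-]
Let s = moles of Cu2S that dissolve per litre. [Cu^+] = 2s, [S^2-] = 0.0445 + s ≈ 0.0445 (Ksp is small, so little additional dissolves).
Ksp ≈ (2s)^2 × 0.0445
s = 1.47 x 10^-24 M
Check: s = 1.5 × 10^-24 ≪ 0.0445, so the approximation is valid.

1.47e-24 M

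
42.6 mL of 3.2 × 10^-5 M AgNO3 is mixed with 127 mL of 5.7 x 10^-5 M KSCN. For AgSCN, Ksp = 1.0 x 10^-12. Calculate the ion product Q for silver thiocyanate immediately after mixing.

Q ≈ 3.4 x 10^-10

Total volume = 42.6 + 127 = 169.6 mL.
[Ag^+] = 3.2 x 10^-5 × (42.6/169.6) = 8.04 x 10^-6 M
[SCN^-] = 5.7 x 10^-5 × (127/169.6) = 4.27 x 10^-5 M
AgSCN(s) ⇌ Ag^+(aq) + SCN^-(aq), so Q = [Ag^+][SCN^-]
Q = (8.04 x 10^-6)(4.27 x 10^-5) = 3.4 × 10^-10
Q > Ksp, so AgSCN will precipitate.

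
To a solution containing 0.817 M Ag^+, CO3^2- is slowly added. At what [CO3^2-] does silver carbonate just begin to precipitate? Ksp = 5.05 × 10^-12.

Ag2CO3(s) ⇌ 2 Ag^+ + CO3^2-
Ksp = [Ag^+]^2[CO3^2-]
Precipitation begins when Q = Ksp. With [Ag^+] = 0.817 M:
5.05 × 10^-12 = (0.817)^2 × [CO3^2-]
[CO3^2-] = (5.05 × 10^-12 / 6.675 × 10^-1) = 7.57 × 10^-12 M

[CO3^2-] = 7.57 x 10^-12 M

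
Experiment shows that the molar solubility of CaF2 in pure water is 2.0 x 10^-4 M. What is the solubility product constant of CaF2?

Ksp = 3.2e-11

CaF2(s) ⇌ Ca^2+ + 2 F^-
Let s = molar solubility. Then [Ca^2+] = s and [F^-] = 2s.
Ksp = [Ca^2+][F^-]^2
So Ksp = s × (2s)^2 = 4s^3
Ksp = 4 × (2.0 x 10^-4)^3 = 3.2 x 10^-11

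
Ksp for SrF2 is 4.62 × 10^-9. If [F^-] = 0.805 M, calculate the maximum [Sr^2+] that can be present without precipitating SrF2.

7.13 × 10^-9 M

SrF2(s) <=> Sr^2+ + 2 F^-
Ksp = [Sr^2+][F^-]^2
Precipitation begins when Q = Ksp. With [F^-] = 0.805 M:
4.62 × 10^-9 = (0.805)^2 × [Sr^2+]
[Sr^2+] = (4.62 × 10^-9 / 6.480 × 10^-1) = 7.13 × 10^-9 M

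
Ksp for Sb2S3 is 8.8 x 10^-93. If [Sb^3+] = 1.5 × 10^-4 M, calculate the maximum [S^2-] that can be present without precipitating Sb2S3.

[S^2-] ≈ 7.3 × 10^-29 M

Sb2S3(s) ⇌ 2 Sb^3+ + 3 S^2-
Ksp = [Sb^3+]^2[S^2-]^3
Precipitation begins when Q = Ksp. With [Sb^3+] = 1.5 × 10^-4 M:
8.8 x 10^-93 = (1.5 × 10^-4)^2 × [S^2-]^3
[S^2-] = (8.8 x 10^-93 / 2.25 x 10^-8)^(1/3) = 7.3 × 10^-29 M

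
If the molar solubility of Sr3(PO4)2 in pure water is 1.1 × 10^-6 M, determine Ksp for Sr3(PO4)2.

Sr3(PO4)2(s) ⇌ 3 Sr^2+ + 2 PO4^3-
If s mol/L of Sr3(PO4)2 dissolves, [Sr^2+] = 3s and [PO4^3-] = 2s.
Ksp = [Sr^2+]^3[PO4^3-]^2
So Ksp = (3s)^3 × (2s)^2 = 108s^5
Ksp = 108 × (1.1 x 10^-6)^5 = 1.7 x 10^-28

Ksp = 1.7 × 10^-28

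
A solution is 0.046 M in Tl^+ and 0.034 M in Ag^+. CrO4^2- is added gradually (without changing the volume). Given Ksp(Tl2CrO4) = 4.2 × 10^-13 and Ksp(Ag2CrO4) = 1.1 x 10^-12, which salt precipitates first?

Each salt begins to precipitate when Q = Ksp, i.e. when [CrO4^2-] reaches its threshold.
For Tl2CrO4: 4.2 × 10^-13 = (0.046)^2 × [CrO4^2-]  ⇒  [CrO4^2-] = 2.0 x 10^-10 M.
For Ag2CrO4: 1.1 x 10^-12 = (0.034)^2 × [CrO4^2-]  ⇒  [CrO4^2-] = 9.5 × 10^-10 M.
The salt with the lower threshold [CrO4^2-] precipitates first: Tl2CrO4.

Tl2CrO4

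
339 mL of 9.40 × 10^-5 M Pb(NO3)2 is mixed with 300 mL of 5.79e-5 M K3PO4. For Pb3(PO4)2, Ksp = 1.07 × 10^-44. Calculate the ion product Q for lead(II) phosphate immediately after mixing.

Total volume = 339 + 300 = 639 mL.
[Pb^2+] = 9.40 x 10^-5 × (339/639) = 4.987 × 10^-5 M
[PO4^3-] = 5.79 × 10^-5 × (300/639) = 2.718 × 10^-5 M
Pb3(PO4)2(s) <=> 3 Pb^2+ + 2 PO4^3-, so Q = [Pb^2+]^3[PO4^3-]^2
Q = (4.987 × 10^-5)^3(2.718 × 10^-5)^2 = 9.16 × 10^-23
Q > Ksp, so Pb3(PO4)2 will precipitate.

Q ≈ 9.16 x 10^-23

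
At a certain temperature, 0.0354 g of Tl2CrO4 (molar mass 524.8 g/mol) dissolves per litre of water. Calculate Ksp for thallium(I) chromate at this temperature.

Molar solubility s = (3.54 × 10^-2 g/L) / (524.8 g/mol) = 6.745 × 10^-5 M.
Tl2CrO4(s) ⇌ 2 Tl^+ + CrO4^2-
For each mole of Tl2CrO4 that dissolves: [Tl^+] = 2s, [CrO4^2-] = s.
Ksp = [Tl^+]^2[CrO4^2-]
Substituting: Ksp = (2s)^2s = 4s^3
Ksp = 4 × (6.745 × 10^-5)^3 = 1.23 × 10^-12

Ksp = 1.23e-12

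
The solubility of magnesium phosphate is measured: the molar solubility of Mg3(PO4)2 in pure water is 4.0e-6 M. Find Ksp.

Ksp ≈ 1.1 x 10^-25

Mg3(PO4)2(s) <=> 3 Mg^2+ + 2 PO4^3-
If s mol/L of Mg3(PO4)2 dissolves, [Mg^2+] = 3s and [PO4^3-] = 2s.
Ksp = [Mg^2+]^3[PO4^3-]^2
So Ksp = (3s)^3 × (2s)^2 = 108s^5
Ksp = 108 × (4.0 × 10^-6)^5 = 1.1 × 10^-25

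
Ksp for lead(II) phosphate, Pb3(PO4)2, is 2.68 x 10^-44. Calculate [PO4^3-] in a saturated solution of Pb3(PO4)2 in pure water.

Pb3(PO4)2(s) <=> 3 Pb^2+(aq) + 2 PO4^3-(aq)
Ksp = [Pb^2+]^3[PO4^3-]^2
With molar solubility s: [Pb^2+] = 3s, [PO4^3-] = 2s.
So Ksp = (3s)^3 × (2s)^2 = 108s^5
Solving, s = (2.68 x 10^-44/108)^(1/5) = 7.567 x 10^-10 M
[PO4^3-] = 2s = 1.51 x 10^-9 M

[PO4^3-] ≈ 1.51 × 10^-9 M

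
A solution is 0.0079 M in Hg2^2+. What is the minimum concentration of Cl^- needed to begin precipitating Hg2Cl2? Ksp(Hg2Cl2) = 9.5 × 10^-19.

1.1 x 10^-8 M

Hg2Cl2(s) ⇌ Hg2^2+ + 2 Cl^-
Ksp = [Hg2^2+][Cl^-]^2
Precipitation begins when Q = Ksp. With [Hg2^2+] = 0.0079 M:
9.5 × 10^-19 = (0.0079) × [Cl^-]^2
[Cl^-] = (9.5 × 10^-19 / 7.9 × 10^-3)^(1/2) = 1.1 x 10^-8 M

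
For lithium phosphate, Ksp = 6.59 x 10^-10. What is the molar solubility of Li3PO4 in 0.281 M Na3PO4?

Li3PO4(s) ⇌ 3 Li^+(aq) + PO4^3-(aq)
Ksp = [Li^+]^3[PO4^3-]
Let s be the molar solubility in this solution. [Li^+] = 3s, [PO4^3-] = 0.281 + s ≈ 0.281 (since PO4^3- from Na3PO4 dominates).
Ksp ≈ (3s)^3 × 0.281
s = 4.43 × 10^-4 M
Check: s = 4.4 × 10^-4 ≪ 0.281, so the approximation is valid.

s = 4.43 x 10^-4 M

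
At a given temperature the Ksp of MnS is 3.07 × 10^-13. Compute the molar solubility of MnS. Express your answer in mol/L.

s ≈ 5.54e-7 M

MnS(s) <=> Mn^2+ + S^2-
Ksp = [Mn^2+][S^2-]
With molar solubility s: [Mn^2+] = s, [S^2-] = s.
Ksp = s × s = s^2
s = √(3.07 × 10^-13) = 5.54 × 10^-7 M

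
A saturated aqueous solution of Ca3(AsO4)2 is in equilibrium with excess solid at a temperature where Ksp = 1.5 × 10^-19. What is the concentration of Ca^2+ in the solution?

Ca3(AsO4)2(s) <=> 3 Ca^2+ + 2 AsO4^3-
Ksp = [Ca^2+]^3[AsO4^3-]^2
For each mole of Ca3(AsO4)2 that dissolves: [Ca^2+] = 3s, [AsO4^3-] = 2s.
So Ksp = (3s)^3 × (2s)^2 = 108s^5
s^5 = 1.5 × 10^-19 / 108, so s = 6.74 × 10^-5 M
[Ca^2+] = 3s = 2.0 x 10^-4 M

[Ca^2+] ≈ 2.0e-4 M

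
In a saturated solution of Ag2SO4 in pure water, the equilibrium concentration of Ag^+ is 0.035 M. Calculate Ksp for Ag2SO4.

Ag2SO4(s) ⇌ 2 Ag^+(aq) + SO4^2-(aq)
Stoichiometry gives [SO4^2-] = (1/2)[Ag^+] = 1.75 × 10^-2 M.
Ksp = [Ag^+]^2[SO4^2-]
Ksp = (3.5 × 10^-2)^2 × 1.75 × 10^-2 = 2.1 x 10^-5

Ksp ≈ 2.1e-5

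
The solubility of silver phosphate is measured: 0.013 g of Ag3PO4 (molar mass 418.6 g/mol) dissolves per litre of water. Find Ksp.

Ksp = 2.5 × 10^-17

Molar solubility s = (1.3 x 10^-2 g/L) / (418.6 g/mol) = 3.11 × 10^-5 M.
Ag3PO4(s) <=> 3 Ag^+ + PO4^3-
For each mole of Ag3PO4 that dissolves: [Ag^+] = 3s, [PO4^3-] = s.
Ksp = [Ag^+]^3[PO4^3-]
Substituting: Ksp = (3s)^3s = 27s^4
Ksp = 27 × (3.11 x 10^-5)^4 = 2.5 × 10^-17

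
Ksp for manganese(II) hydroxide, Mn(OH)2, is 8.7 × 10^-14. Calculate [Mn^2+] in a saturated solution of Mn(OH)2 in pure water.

Mn(OH)2(s) ⇌ Mn^2+(aq) + 2 OH^-(aq)
Ksp = [Mn^2+][OH^-]^2
With molar solubility s: [Mn^2+] = s, [OH^-] = 2s.
Ksp = s(2s)^2 = 4s^3
s = (8.7 × 10^-14 / 4)^(1/3) = 2.79 × 10^-5 M
[Mn^2+] = s = 2.8 × 10^-5 M

[Mn^2+] ≈ 2.8 × 10^-5 M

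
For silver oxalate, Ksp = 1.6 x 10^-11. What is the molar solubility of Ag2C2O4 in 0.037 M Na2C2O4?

Ag2C2O4(s) <=> 2 Ag^+ + C2O4^2-
Ksp = [Ag^+]^2[C2O4^2-]
Let s be the molar solubility in this solution. [Ag^+] = 2s, [C2O4^2-] = 0.037 + s ≈ 0.037 (since C2O4^2- from Na2C2O4 dominates).
Ksp ≈ (2s)^2 × 0.037
s = 1.0 × 10^-5 M
Check: s = 1.0 × 10^-5 ≪ 0.037, so the approximation is valid.

1.0 × 10^-5 M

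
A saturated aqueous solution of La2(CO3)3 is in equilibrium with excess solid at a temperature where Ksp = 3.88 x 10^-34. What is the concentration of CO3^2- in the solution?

[CO3^2-] ≈ 2.44 × 10^-7 M

La2(CO3)3(s) <=> 2 La^3+(aq) + 3 CO3^2-(aq)
Ksp = [La^3+]^2[CO3^2-]^3
With molar solubility s: [La^3+] = 2s, [CO3^2-] = 3s.
So Ksp = (2s)^2 × (3s)^3 = 108s^5
s = (3.88 x 10^-34 / 108)^(1/5) = 8.149 × 10^-8 M
[CO3^2-] = 3s = 2.44 × 10^-7 M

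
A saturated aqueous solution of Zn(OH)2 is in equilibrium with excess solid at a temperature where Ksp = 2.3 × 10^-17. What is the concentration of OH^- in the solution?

Zn(OH)2(s) ⇌ Zn^2+(aq) + 2 OH^-(aq)
Ksp = [Zn^2+][OH^-]^2
If s mol/L of Zn(OH)2 dissolves, [Zn^2+] = s and [OH^-] = 2s.
Ksp = s(2s)^2 = 4s^3
s = (2.3 × 10^-17 / 4)^(1/3) = 1.79 x 10^-6 M
[OH^-] = 2s = 3.6 x 10^-6 M

[OH^-] = 3.6e-6 M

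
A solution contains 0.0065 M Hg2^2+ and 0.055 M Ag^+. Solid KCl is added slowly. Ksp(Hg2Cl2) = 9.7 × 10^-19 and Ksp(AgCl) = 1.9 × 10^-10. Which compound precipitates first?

Each salt begins to precipitate when Q = Ksp, i.e. when [Cl^-] reaches its threshold.
For Hg2Cl2: 9.7 × 10^-19 = 0.0065 × [Cl^-]^2  ⇒  [Cl^-] = 1.2 × 10^-8 M.
For AgCl: 1.9 × 10^-10 = 0.055 × [Cl^-]  ⇒  [Cl^-] = 3.5 × 10^-9 M.
The salt with the lower threshold [Cl^-] precipitates first: AgCl.

AgCl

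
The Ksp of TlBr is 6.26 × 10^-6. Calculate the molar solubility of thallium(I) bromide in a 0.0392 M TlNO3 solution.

1.60e-4 M

TlBr(s) ⇌ Tl^+ + Br^-
Ksp = [Tl^+][Br^-]
Let s = moles of TlBr that dissolve per litre. [Tl^+] = 0.0392 + s ≈ 0.0392, [Br^-] = s (common-ion effect: Tl^+ is already 0.0392 M).
Ksp ≈ 0.0392 × s
s = 1.60 × 10^-4 M
Check: s = 1.6 x 10^-4 ≪ 0.0392, so the approximation is valid.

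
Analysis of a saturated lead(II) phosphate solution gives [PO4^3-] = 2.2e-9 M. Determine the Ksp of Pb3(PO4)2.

Pb3(PO4)2(s) ⇌ 3 Pb^2+(aq) + 2 PO4^3-(aq)
Stoichiometry gives [Pb^2+] = (3/2)[PO4^3-] = 3.30 × 10^-9 M.
Ksp = [Pb^2+]^3[PO4^3-]^2
Ksp = (3.30 x 10^-9)^3 × (2.2 x 10^-9)^2 = 1.7 × 10^-43

Ksp = 1.7e-43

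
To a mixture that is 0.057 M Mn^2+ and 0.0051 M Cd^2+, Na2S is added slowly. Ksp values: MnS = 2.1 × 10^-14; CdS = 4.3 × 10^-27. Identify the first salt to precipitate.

CdS

Precipitation of each salt starts when its ion product equals its Ksp.
For MnS: 2.1 × 10^-14 = 0.057 × [S^2-]  ⇒  [S^2-] = 3.7 x 10^-13 M.
For CdS: 4.3 × 10^-27 = 0.0051 × [S^2-]  ⇒  [S^2-] = 8.4 × 10^-25 M.
The salt with the lower threshold [S^2-] precipitates first: CdS.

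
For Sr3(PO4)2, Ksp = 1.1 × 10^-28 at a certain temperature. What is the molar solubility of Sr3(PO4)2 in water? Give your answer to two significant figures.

s = 1.0e-6 M

Sr3(PO4)2(s) <=> 3 Sr^2+(aq) + 2 PO4^3-(aq)
Ksp = [Sr^2+]^3[PO4^3-]^2
If s mol/L of Sr3(PO4)2 dissolves, [Sr^2+] = 3s and [PO4^3-] = 2s.
Ksp = (3s)^3(2s)^2 = 108s^5
Solving, s = (1.1 × 10^-28/108)^(1/5) = 1.0 × 10^-6 M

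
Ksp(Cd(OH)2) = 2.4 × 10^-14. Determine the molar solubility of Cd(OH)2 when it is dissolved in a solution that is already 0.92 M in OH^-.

Cd(OH)2(s) ⇌ Cd^2+ + 2 OH^-
Ksp = [Cd^2+][OH^-]^2
Let s be the molar solubility in this solution. [Cd^2+] = s, [OH^-] = 0.92 + 2s ≈ 0.92 (since the OH^- already present dominates).
Ksp ≈ s × (0.92)^2
s = 2.8 × 10^-14 M
Check: 2s = 5.7 x 10^-14 ≪ 0.92, so the approximation is valid.

s ≈ 2.8 × 10^-14 M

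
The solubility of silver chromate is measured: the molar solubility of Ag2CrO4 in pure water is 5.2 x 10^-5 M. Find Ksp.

Ag2CrO4(s) <=> 2 Ag^+ + CrO4^2-
With molar solubility s: [Ag^+] = 2s, [CrO4^2-] = s.
Ksp = [Ag^+]^2[CrO4^2-]
Ksp = (2s)^2s = 4s^3
Ksp = 4 × (5.2 × 10^-5)^3 = 5.6 x 10^-13

Ksp = 5.6 x 10^-13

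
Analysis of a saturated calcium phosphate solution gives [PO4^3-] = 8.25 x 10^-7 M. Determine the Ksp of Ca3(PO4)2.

1.29 × 10^-30

Ca3(PO4)2(s) <=> 3 Ca^2+(aq) + 2 PO4^3-(aq)
Stoichiometry gives [Ca^2+] = (3/2)[PO4^3-] = 1.238 x 10^-6 M.
Ksp = [Ca^2+]^3[PO4^3-]^2
Ksp = (1.238 x 10^-6)^3 × (8.25 x 10^-7)^2 = 1.29 x 10^-30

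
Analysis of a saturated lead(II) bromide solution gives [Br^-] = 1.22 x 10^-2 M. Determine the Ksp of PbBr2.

9.08 × 10^-7

PbBr2(s) ⇌ Pb^2+(aq) + 2 Br^-(aq)
Stoichiometry gives [Pb^2+] = (1/2)[Br^-] = 6.100 x 10^-3 M.
Ksp = [Pb^2+][Br^-]^2
Ksp = 6.100 × 10^-3 × (1.22 × 10^-2)^2 = 9.08 × 10^-7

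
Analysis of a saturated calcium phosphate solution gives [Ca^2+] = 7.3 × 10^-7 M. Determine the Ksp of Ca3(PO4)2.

Ca3(PO4)2(s) ⇌ 3 Ca^2+(aq) + 2 PO4^3-(aq)
Stoichiometry gives [PO4^3-] = (2/3)[Ca^2+] = 4.87 × 10^-7 M.
Ksp = [Ca^2+]^3[PO4^3-]^2
Ksp = (7.3 x 10^-7)^3 × (4.87 x 10^-7)^2 = 9.2 × 10^-32

Ksp = 9.2 × 10^-32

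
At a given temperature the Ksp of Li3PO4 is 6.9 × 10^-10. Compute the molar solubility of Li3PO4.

s = 2.2e-3 M

Li3PO4(s) <=> 3 Li^+ + PO4^3-
Ksp = [Li^+]^3[PO4^3-]
If s mol/L of Li3PO4 dissolves, [Li^+] = 3s and [PO4^3-] = s.
Substituting: Ksp = (3s)^3s = 27s^4
s = (6.9 × 10^-10 / 27)^(1/4) = 2.2 × 10^-3 M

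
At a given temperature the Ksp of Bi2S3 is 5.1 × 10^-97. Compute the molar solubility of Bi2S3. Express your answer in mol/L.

Bi2S3(s) ⇌ 2 Bi^3+ + 3 S^2-
Ksp = [Bi^3+]^2[S^2-]^3
Let s = molar solubility. Then [Bi^3+] = 2s and [S^2-] = 3s.
Ksp = (2s)^2(3s)^3 = 108s^5
s = (5.1 × 10^-97 / 108)^(1/5) = 2.2 x 10^-20 M

2.2e-20 M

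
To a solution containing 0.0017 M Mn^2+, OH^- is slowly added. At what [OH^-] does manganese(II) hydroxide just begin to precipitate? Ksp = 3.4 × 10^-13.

Mn(OH)2(s) ⇌ Mn^2+ + 2 OH^-
Ksp = [Mn^2+][OH^-]^2
Precipitation begins when Q = Ksp. With [Mn^2+] = 0.0017 M:
3.4 × 10^-13 = (0.0017) × [OH^-]^2
[OH^-] = (3.4 × 10^-13 / 1.7 x 10^-3)^(1/2) = 1.4 × 10^-5 M

[OH^-] ≈ 1.4e-5 M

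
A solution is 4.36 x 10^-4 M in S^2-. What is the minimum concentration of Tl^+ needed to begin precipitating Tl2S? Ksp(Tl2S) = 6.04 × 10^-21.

Tl2S(s) ⇌ 2 Tl^+(aq) + S^2-(aq)
Ksp = [Tl^+]^2[S^2-]
Precipitation begins when Q = Ksp. With [S^2-] = 4.36 x 10^-4 M:
6.04 × 10^-21 = (4.36 x 10^-4) × [Tl^+]^2
[Tl^+] = (6.04 × 10^-21 / 4.36 × 10^-4)^(1/2) = 3.72 × 10^-9 M

[Tl^+] = 3.72 x 10^-9 M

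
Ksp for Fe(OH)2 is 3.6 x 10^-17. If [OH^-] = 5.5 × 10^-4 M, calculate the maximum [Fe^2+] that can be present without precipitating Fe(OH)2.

1.2 × 10^-10 M

Fe(OH)2(s) <=> Fe^2+(aq) + 2 OH^-(aq)
Ksp = [Fe^2+][OH^-]^2
Precipitation begins when Q = Ksp. With [OH^-] = 5.5 × 10^-4 M:
3.6 x 10^-17 = (5.5 × 10^-4)^2 × [Fe^2+]
[Fe^2+] = (3.6 x 10^-17 / 3.03 x 10^-7) = 1.2 × 10^-10 M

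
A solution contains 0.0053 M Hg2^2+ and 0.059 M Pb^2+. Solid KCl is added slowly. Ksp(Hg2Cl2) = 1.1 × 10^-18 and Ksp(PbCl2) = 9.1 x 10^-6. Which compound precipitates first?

Hg2Cl2

Each salt begins to precipitate when Q = Ksp, i.e. when [Cl^-] reaches its threshold.
For Hg2Cl2: 1.1 × 10^-18 = 0.0053 × [Cl^-]^2  ⇒  [Cl^-] = 1.4 × 10^-8 M.
For PbCl2: 9.1 x 10^-6 = 0.059 × [Cl^-]^2  ⇒  [Cl^-] = 1.2 x 10^-2 M.
The salt with the lower threshold [Cl^-] precipitates first: Hg2Cl2.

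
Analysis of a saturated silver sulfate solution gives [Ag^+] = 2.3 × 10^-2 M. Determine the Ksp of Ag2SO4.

Ksp ≈ 6.1 × 10^-6

Ag2SO4(s) ⇌ 2 Ag^+ + SO4^2-
Stoichiometry gives [SO4^2-] = (1/2)[Ag^+] = 1.15 × 10^-2 M.
Ksp = [Ag^+]^2[SO4^2-]
Ksp = (2.3 × 10^-2)^2 × 1.15 x 10^-2 = 6.1 × 10^-6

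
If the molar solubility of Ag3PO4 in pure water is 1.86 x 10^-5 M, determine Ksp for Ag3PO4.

3.23 × 10^-18

Ag3PO4(s) ⇌ 3 Ag^+ + PO4^3-
For each mole of Ag3PO4 that dissolves: [Ag^+] = 3s, [PO4^3-] = s.
Ksp = [Ag^+]^3[PO4^3-]
So Ksp = (3s)^3 × s = 27s^4
Ksp = 27 × (1.86 x 10^-5)^4 = 3.23 x 10^-18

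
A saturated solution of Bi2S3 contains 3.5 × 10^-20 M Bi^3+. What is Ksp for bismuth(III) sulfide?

Bi2S3(s) <=> 2 Bi^3+(aq) + 3 S^2-(aq)
Stoichiometry gives [S^2-] = (3/2)[Bi^3+] = 5.25 × 10^-20 M.
Ksp = [Bi^3+]^2[S^2-]^3
Ksp = (3.5 x 10^-20)^2 × (5.25 × 10^-20)^3 = 1.8 x 10^-97

Ksp = 1.8 × 10^-97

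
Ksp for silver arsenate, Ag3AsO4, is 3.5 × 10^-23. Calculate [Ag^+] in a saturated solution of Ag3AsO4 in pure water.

[Ag^+] = 3.2 × 10^-6 M

Ag3AsO4(s) ⇌ 3 Ag^+(aq) + AsO4^3-(aq)
Ksp = [Ag^+]^3[AsO4^3-]
Let s = molar solubility. Then [Ag^+] = 3s and [AsO4^3-] = s.
Ksp = (3s)^3s = 27s^4
s^4 = 3.5 × 10^-23 / 27, so s = 1.07 x 10^-6 M
[Ag^+] = 3s = 3.2 × 10^-6 M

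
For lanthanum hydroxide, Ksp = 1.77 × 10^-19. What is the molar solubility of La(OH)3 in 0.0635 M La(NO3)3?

La(OH)3(s) ⇌ La^3+(aq) + 3 OH^-(aq)
Ksp = [La^3+][OH^-]^3
Let s = moles of La(OH)3 that dissolve per litre. [La^3+] = 0.0635 + s ≈ 0.0635, [OH^-] = 3s (Ksp is small, so little additional dissolves).
Ksp ≈ 0.0635 × (3s)^3
s = 4.69 × 10^-7 M
Check: s = 4.7 × 10^-7 ≪ 0.0635, so the approximation is valid.

s ≈ 4.69e-7 M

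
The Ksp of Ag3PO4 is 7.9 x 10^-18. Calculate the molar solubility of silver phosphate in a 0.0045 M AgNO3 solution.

Ag3PO4(s) <=> 3 Ag^+(aq) + PO4^3-(aq)
Ksp = [Ag^+]^3[PO4^3-]
If s mol/L dissolves here, [Ag^+] = 0.0045 + 3s ≈ 0.0045, [PO4^3-] = s (common-ion effect: Ag^+ is already 0.0045 M).
Ksp ≈ (0.0045)^3 × s
s = 8.7 × 10^-11 M
Check: 3s = 2.6 × 10^-10 ≪ 0.0045, so the approximation is valid.

s ≈ 8.7 x 10^-11 M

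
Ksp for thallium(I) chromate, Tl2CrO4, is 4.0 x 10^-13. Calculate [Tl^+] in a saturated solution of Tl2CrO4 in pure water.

Tl2CrO4(s) ⇌ 2 Tl^+(aq) + CrO4^2-(aq)
Ksp = [Tl^+]^2[CrO4^2-]
For each mole of Tl2CrO4 that dissolves: [Tl^+] = 2s, [CrO4^2-] = s.
Substituting: Ksp = (2s)^2s = 4s^3
s = (4.0 x 10^-13 / 4)^(1/3) = 4.64 × 10^-5 M
[Tl^+] = 2s = 9.3 × 10^-5 M

[Tl^+] = 9.3 × 10^-5 M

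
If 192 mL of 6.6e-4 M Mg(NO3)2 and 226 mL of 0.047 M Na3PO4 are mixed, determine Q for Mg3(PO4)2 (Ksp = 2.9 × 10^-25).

Total volume = 192 + 226 = 418 mL.
[Mg^2+] = 6.6 × 10^-4 × (192/418) = 3.03 × 10^-4 M
[PO4^3-] = 4.7 x 10^-2 × (226/418) = 2.54 x 10^-2 M
Mg3(PO4)2(s) ⇌ 3 Mg^2+ + 2 PO4^3-, so Q = [Mg^2+]^3[PO4^3-]^2
Q = (3.03 × 10^-4)^3(2.54 × 10^-2)^2 = 1.8 × 10^-14
Q > Ksp, so Mg3(PO4)2 will precipitate.

Q = 1.8 × 10^-14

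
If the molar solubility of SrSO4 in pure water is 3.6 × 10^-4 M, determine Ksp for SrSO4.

1.3e-7

SrSO4(s) <=> Sr^2+(aq) + SO4^2-(aq)
For each mole of SrSO4 that dissolves: [Sr^2+] = s, [SO4^2-] = s.
Ksp = [Sr^2+][SO4^2-]
Ksp = s × s = s^2
With s = 3.6 × 10^-4: Ksp = 1.3 × 10^-7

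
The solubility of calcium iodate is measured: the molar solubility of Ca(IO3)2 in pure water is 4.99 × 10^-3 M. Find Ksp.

Ksp ≈ 4.97 x 10^-7

Ca(IO3)2(s) ⇌ Ca^2+(aq) + 2 IO3^-(aq)
With molar solubility s: [Ca^2+] = s, [IO3^-] = 2s.
Ksp = [Ca^2+][IO3^-]^2
So Ksp = s × (2s)^2 = 4s^3
With s = 4.99 × 10^-3: Ksp = 4.97 × 10^-7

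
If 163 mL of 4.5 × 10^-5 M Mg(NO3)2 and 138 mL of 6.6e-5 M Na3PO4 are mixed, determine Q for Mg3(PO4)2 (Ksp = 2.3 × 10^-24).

Total volume = 163 + 138 = 301 mL.
[Mg^2+] = 4.5 × 10^-5 × (163/301) = 2.44 x 10^-5 M
[PO4^3-] = 6.6 x 10^-5 × (138/301) = 3.03 × 10^-5 M
Mg3(PO4)2(s) ⇌ 3 Mg^2+(aq) + 2 PO4^3-(aq), so Q = [Mg^2+]^3[PO4^3-]^2
Q = (2.44 × 10^-5)^3(3.03 × 10^-5)^2 = 1.3 × 10^-23
Q > Ksp, so Mg3(PO4)2 will precipitate.

Q ≈ 1.3 × 10^-23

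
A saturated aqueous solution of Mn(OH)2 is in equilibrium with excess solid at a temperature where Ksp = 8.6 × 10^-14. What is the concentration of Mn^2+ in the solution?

2.8 x 10^-5 M

Mn(OH)2(s) <=> Mn^2+(aq) + 2 OH^-(aq)
Ksp = [Mn^2+][OH^-]^2
Let s = molar solubility. Then [Mn^2+] = s and [OH^-] = 2s.
So Ksp = s × (2s)^2 = 4s^3
Solving, s = (8.6 × 10^-14/4)^(1/3) = 2.78 x 10^-5 M
[Mn^2+] = s = 2.8 × 10^-5 M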